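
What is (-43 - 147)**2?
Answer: 36100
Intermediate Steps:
(-43 - 147)**2 = (-190)**2 = 36100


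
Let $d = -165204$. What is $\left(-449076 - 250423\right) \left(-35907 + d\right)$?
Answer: $140676943389$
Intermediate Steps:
$\left(-449076 - 250423\right) \left(-35907 + d\right) = \left(-449076 - 250423\right) \left(-35907 - 165204\right) = \left(-699499\right) \left(-201111\right) = 140676943389$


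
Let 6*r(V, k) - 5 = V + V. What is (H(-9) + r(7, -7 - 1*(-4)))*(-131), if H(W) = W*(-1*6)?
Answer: -44933/6 ≈ -7488.8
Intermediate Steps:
r(V, k) = 5/6 + V/3 (r(V, k) = 5/6 + (V + V)/6 = 5/6 + (2*V)/6 = 5/6 + V/3)
H(W) = -6*W (H(W) = W*(-6) = -6*W)
(H(-9) + r(7, -7 - 1*(-4)))*(-131) = (-6*(-9) + (5/6 + (1/3)*7))*(-131) = (54 + (5/6 + 7/3))*(-131) = (54 + 19/6)*(-131) = (343/6)*(-131) = -44933/6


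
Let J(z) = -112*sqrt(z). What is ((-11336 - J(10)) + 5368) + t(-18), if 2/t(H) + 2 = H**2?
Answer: -960847/161 + 112*sqrt(10) ≈ -5613.8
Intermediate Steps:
t(H) = 2/(-2 + H**2)
((-11336 - J(10)) + 5368) + t(-18) = ((-11336 - (-112)*sqrt(10)) + 5368) + 2/(-2 + (-18)**2) = ((-11336 + 112*sqrt(10)) + 5368) + 2/(-2 + 324) = (-5968 + 112*sqrt(10)) + 2/322 = (-5968 + 112*sqrt(10)) + 2*(1/322) = (-5968 + 112*sqrt(10)) + 1/161 = -960847/161 + 112*sqrt(10)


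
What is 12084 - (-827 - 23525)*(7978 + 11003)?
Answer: 462237396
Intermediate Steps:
12084 - (-827 - 23525)*(7978 + 11003) = 12084 - (-24352)*18981 = 12084 - 1*(-462225312) = 12084 + 462225312 = 462237396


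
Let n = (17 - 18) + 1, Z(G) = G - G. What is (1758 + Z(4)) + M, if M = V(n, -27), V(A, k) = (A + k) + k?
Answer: 1704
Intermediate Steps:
Z(G) = 0
n = 0 (n = -1 + 1 = 0)
V(A, k) = A + 2*k
M = -54 (M = 0 + 2*(-27) = 0 - 54 = -54)
(1758 + Z(4)) + M = (1758 + 0) - 54 = 1758 - 54 = 1704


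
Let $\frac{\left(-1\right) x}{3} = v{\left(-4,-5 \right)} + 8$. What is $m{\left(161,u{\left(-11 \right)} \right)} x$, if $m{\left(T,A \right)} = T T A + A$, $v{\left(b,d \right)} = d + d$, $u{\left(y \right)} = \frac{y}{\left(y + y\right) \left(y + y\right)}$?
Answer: $- \frac{38883}{11} \approx -3534.8$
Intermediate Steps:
$u{\left(y \right)} = \frac{1}{4 y}$ ($u{\left(y \right)} = \frac{y}{2 y 2 y} = \frac{y}{4 y^{2}} = y \frac{1}{4 y^{2}} = \frac{1}{4 y}$)
$v{\left(b,d \right)} = 2 d$
$m{\left(T,A \right)} = A + A T^{2}$ ($m{\left(T,A \right)} = T^{2} A + A = A T^{2} + A = A + A T^{2}$)
$x = 6$ ($x = - 3 \left(2 \left(-5\right) + 8\right) = - 3 \left(-10 + 8\right) = \left(-3\right) \left(-2\right) = 6$)
$m{\left(161,u{\left(-11 \right)} \right)} x = \frac{1}{4 \left(-11\right)} \left(1 + 161^{2}\right) 6 = \frac{1}{4} \left(- \frac{1}{11}\right) \left(1 + 25921\right) 6 = \left(- \frac{1}{44}\right) 25922 \cdot 6 = \left(- \frac{12961}{22}\right) 6 = - \frac{38883}{11}$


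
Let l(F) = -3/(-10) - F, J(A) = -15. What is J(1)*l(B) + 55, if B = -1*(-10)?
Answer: 401/2 ≈ 200.50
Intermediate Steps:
B = 10
l(F) = 3/10 - F (l(F) = -3*(-⅒) - F = 3/10 - F)
J(1)*l(B) + 55 = -15*(3/10 - 1*10) + 55 = -15*(3/10 - 10) + 55 = -15*(-97/10) + 55 = 291/2 + 55 = 401/2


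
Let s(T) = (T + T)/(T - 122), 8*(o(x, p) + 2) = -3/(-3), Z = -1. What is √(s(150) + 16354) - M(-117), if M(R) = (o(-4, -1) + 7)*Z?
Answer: 41/8 + √801871/7 ≈ 133.05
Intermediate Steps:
o(x, p) = -15/8 (o(x, p) = -2 + (-3/(-3))/8 = -2 + (-3*(-⅓))/8 = -2 + (⅛)*1 = -2 + ⅛ = -15/8)
s(T) = 2*T/(-122 + T) (s(T) = (2*T)/(-122 + T) = 2*T/(-122 + T))
M(R) = -41/8 (M(R) = (-15/8 + 7)*(-1) = (41/8)*(-1) = -41/8)
√(s(150) + 16354) - M(-117) = √(2*150/(-122 + 150) + 16354) - 1*(-41/8) = √(2*150/28 + 16354) + 41/8 = √(2*150*(1/28) + 16354) + 41/8 = √(75/7 + 16354) + 41/8 = √(114553/7) + 41/8 = √801871/7 + 41/8 = 41/8 + √801871/7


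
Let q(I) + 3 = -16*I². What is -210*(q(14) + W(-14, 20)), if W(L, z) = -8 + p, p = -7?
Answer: 662340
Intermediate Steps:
q(I) = -3 - 16*I²
W(L, z) = -15 (W(L, z) = -8 - 7 = -15)
-210*(q(14) + W(-14, 20)) = -210*((-3 - 16*14²) - 15) = -210*((-3 - 16*196) - 15) = -210*((-3 - 3136) - 15) = -210*(-3139 - 15) = -210*(-3154) = 662340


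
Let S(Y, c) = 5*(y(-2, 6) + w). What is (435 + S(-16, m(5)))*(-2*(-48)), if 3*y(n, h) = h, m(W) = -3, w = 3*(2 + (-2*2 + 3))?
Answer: 44160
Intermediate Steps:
w = 3 (w = 3*(2 + (-4 + 3)) = 3*(2 - 1) = 3*1 = 3)
y(n, h) = h/3
S(Y, c) = 25 (S(Y, c) = 5*((1/3)*6 + 3) = 5*(2 + 3) = 5*5 = 25)
(435 + S(-16, m(5)))*(-2*(-48)) = (435 + 25)*(-2*(-48)) = 460*96 = 44160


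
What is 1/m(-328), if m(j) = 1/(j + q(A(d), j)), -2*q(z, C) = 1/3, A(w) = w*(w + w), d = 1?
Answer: -1969/6 ≈ -328.17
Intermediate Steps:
A(w) = 2*w² (A(w) = w*(2*w) = 2*w²)
q(z, C) = -⅙ (q(z, C) = -½/3 = -½*⅓ = -⅙)
m(j) = 1/(-⅙ + j) (m(j) = 1/(j - ⅙) = 1/(-⅙ + j))
1/m(-328) = 1/(6/(-1 + 6*(-328))) = 1/(6/(-1 - 1968)) = 1/(6/(-1969)) = 1/(6*(-1/1969)) = 1/(-6/1969) = -1969/6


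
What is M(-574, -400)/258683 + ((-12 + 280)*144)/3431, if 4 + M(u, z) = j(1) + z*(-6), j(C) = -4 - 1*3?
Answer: 9991290995/887541373 ≈ 11.257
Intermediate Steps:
j(C) = -7 (j(C) = -4 - 3 = -7)
M(u, z) = -11 - 6*z (M(u, z) = -4 + (-7 + z*(-6)) = -4 + (-7 - 6*z) = -11 - 6*z)
M(-574, -400)/258683 + ((-12 + 280)*144)/3431 = (-11 - 6*(-400))/258683 + ((-12 + 280)*144)/3431 = (-11 + 2400)*(1/258683) + (268*144)*(1/3431) = 2389*(1/258683) + 38592*(1/3431) = 2389/258683 + 38592/3431 = 9991290995/887541373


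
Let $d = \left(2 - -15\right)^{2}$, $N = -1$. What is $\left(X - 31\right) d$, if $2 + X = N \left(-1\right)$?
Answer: $-9248$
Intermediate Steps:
$X = -1$ ($X = -2 - -1 = -2 + 1 = -1$)
$d = 289$ ($d = \left(2 + 15\right)^{2} = 17^{2} = 289$)
$\left(X - 31\right) d = \left(-1 - 31\right) 289 = \left(-32\right) 289 = -9248$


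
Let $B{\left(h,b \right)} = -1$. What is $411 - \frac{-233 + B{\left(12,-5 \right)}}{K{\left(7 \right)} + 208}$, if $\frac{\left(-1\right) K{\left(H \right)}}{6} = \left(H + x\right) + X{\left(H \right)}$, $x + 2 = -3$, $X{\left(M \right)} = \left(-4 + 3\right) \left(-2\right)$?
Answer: $\frac{37929}{92} \approx 412.27$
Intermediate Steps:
$X{\left(M \right)} = 2$ ($X{\left(M \right)} = \left(-1\right) \left(-2\right) = 2$)
$x = -5$ ($x = -2 - 3 = -5$)
$K{\left(H \right)} = 18 - 6 H$ ($K{\left(H \right)} = - 6 \left(\left(H - 5\right) + 2\right) = - 6 \left(\left(-5 + H\right) + 2\right) = - 6 \left(-3 + H\right) = 18 - 6 H$)
$411 - \frac{-233 + B{\left(12,-5 \right)}}{K{\left(7 \right)} + 208} = 411 - \frac{-233 - 1}{\left(18 - 42\right) + 208} = 411 - - \frac{234}{\left(18 - 42\right) + 208} = 411 - - \frac{234}{-24 + 208} = 411 - - \frac{234}{184} = 411 - \left(-234\right) \frac{1}{184} = 411 - - \frac{117}{92} = 411 + \frac{117}{92} = \frac{37929}{92}$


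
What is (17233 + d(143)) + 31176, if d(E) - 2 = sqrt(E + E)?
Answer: 48411 + sqrt(286) ≈ 48428.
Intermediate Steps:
d(E) = 2 + sqrt(2)*sqrt(E) (d(E) = 2 + sqrt(E + E) = 2 + sqrt(2*E) = 2 + sqrt(2)*sqrt(E))
(17233 + d(143)) + 31176 = (17233 + (2 + sqrt(2)*sqrt(143))) + 31176 = (17233 + (2 + sqrt(286))) + 31176 = (17235 + sqrt(286)) + 31176 = 48411 + sqrt(286)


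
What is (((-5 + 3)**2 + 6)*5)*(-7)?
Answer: -350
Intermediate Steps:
(((-5 + 3)**2 + 6)*5)*(-7) = (((-2)**2 + 6)*5)*(-7) = ((4 + 6)*5)*(-7) = (10*5)*(-7) = 50*(-7) = -350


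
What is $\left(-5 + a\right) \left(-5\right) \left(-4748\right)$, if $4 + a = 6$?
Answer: $-71220$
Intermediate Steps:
$a = 2$ ($a = -4 + 6 = 2$)
$\left(-5 + a\right) \left(-5\right) \left(-4748\right) = \left(-5 + 2\right) \left(-5\right) \left(-4748\right) = \left(-3\right) \left(-5\right) \left(-4748\right) = 15 \left(-4748\right) = -71220$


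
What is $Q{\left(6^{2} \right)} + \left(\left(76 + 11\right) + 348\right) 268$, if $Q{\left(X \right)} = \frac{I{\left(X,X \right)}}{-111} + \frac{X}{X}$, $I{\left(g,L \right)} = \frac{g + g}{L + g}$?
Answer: $\frac{12940490}{111} \approx 1.1658 \cdot 10^{5}$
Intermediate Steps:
$I{\left(g,L \right)} = \frac{2 g}{L + g}$
$Q{\left(X \right)} = \frac{110}{111}$ ($Q{\left(X \right)} = \frac{2 X \frac{1}{X + X}}{-111} + \frac{X}{X} = \frac{2 X}{2 X} \left(- \frac{1}{111}\right) + 1 = 2 X \frac{1}{2 X} \left(- \frac{1}{111}\right) + 1 = 1 \left(- \frac{1}{111}\right) + 1 = - \frac{1}{111} + 1 = \frac{110}{111}$)
$Q{\left(6^{2} \right)} + \left(\left(76 + 11\right) + 348\right) 268 = \frac{110}{111} + \left(\left(76 + 11\right) + 348\right) 268 = \frac{110}{111} + \left(87 + 348\right) 268 = \frac{110}{111} + 435 \cdot 268 = \frac{110}{111} + 116580 = \frac{12940490}{111}$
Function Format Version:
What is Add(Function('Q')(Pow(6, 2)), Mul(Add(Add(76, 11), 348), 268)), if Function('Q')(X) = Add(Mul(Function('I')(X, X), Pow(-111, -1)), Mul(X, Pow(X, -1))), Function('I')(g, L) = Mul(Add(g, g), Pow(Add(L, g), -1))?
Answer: Rational(12940490, 111) ≈ 1.1658e+5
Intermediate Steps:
Function('I')(g, L) = Mul(2, g, Pow(Add(L, g), -1)) (Function('I')(g, L) = Mul(Mul(2, g), Pow(Add(L, g), -1)) = Mul(2, g, Pow(Add(L, g), -1)))
Function('Q')(X) = Rational(110, 111) (Function('Q')(X) = Add(Mul(Mul(2, X, Pow(Add(X, X), -1)), Pow(-111, -1)), Mul(X, Pow(X, -1))) = Add(Mul(Mul(2, X, Pow(Mul(2, X), -1)), Rational(-1, 111)), 1) = Add(Mul(Mul(2, X, Mul(Rational(1, 2), Pow(X, -1))), Rational(-1, 111)), 1) = Add(Mul(1, Rational(-1, 111)), 1) = Add(Rational(-1, 111), 1) = Rational(110, 111))
Add(Function('Q')(Pow(6, 2)), Mul(Add(Add(76, 11), 348), 268)) = Add(Rational(110, 111), Mul(Add(Add(76, 11), 348), 268)) = Add(Rational(110, 111), Mul(Add(87, 348), 268)) = Add(Rational(110, 111), Mul(435, 268)) = Add(Rational(110, 111), 116580) = Rational(12940490, 111)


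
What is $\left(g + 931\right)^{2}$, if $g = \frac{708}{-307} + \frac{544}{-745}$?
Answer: $\frac{45045476743204809}{52310551225} \approx 8.6112 \cdot 10^{5}$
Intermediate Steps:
$g = - \frac{694468}{228715}$ ($g = 708 \left(- \frac{1}{307}\right) + 544 \left(- \frac{1}{745}\right) = - \frac{708}{307} - \frac{544}{745} = - \frac{694468}{228715} \approx -3.0364$)
$\left(g + 931\right)^{2} = \left(- \frac{694468}{228715} + 931\right)^{2} = \left(\frac{212239197}{228715}\right)^{2} = \frac{45045476743204809}{52310551225}$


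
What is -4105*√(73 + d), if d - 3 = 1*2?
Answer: -4105*√78 ≈ -36254.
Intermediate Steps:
d = 5 (d = 3 + 1*2 = 3 + 2 = 5)
-4105*√(73 + d) = -4105*√(73 + 5) = -4105*√78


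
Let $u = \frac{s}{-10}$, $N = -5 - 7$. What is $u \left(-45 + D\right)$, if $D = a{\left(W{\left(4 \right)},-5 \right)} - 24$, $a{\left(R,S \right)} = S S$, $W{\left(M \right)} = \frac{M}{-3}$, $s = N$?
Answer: $- \frac{264}{5} \approx -52.8$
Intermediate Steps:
$N = -12$
$s = -12$
$W{\left(M \right)} = - \frac{M}{3}$ ($W{\left(M \right)} = M \left(- \frac{1}{3}\right) = - \frac{M}{3}$)
$u = \frac{6}{5}$ ($u = - \frac{12}{-10} = \left(-12\right) \left(- \frac{1}{10}\right) = \frac{6}{5} \approx 1.2$)
$a{\left(R,S \right)} = S^{2}$
$D = 1$ ($D = \left(-5\right)^{2} - 24 = 25 - 24 = 1$)
$u \left(-45 + D\right) = \frac{6 \left(-45 + 1\right)}{5} = \frac{6}{5} \left(-44\right) = - \frac{264}{5}$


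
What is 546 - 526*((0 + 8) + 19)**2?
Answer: -382908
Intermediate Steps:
546 - 526*((0 + 8) + 19)**2 = 546 - 526*(8 + 19)**2 = 546 - 526*27**2 = 546 - 526*729 = 546 - 383454 = -382908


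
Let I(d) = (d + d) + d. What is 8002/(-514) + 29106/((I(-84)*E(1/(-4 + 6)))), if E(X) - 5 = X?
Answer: -9398/257 ≈ -36.568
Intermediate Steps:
I(d) = 3*d (I(d) = 2*d + d = 3*d)
E(X) = 5 + X
8002/(-514) + 29106/((I(-84)*E(1/(-4 + 6)))) = 8002/(-514) + 29106/(((3*(-84))*(5 + 1/(-4 + 6)))) = 8002*(-1/514) + 29106/((-252*(5 + 1/2))) = -4001/257 + 29106/((-252*(5 + 1/2))) = -4001/257 + 29106/((-252*11/2)) = -4001/257 + 29106/(-1386) = -4001/257 + 29106*(-1/1386) = -4001/257 - 21 = -9398/257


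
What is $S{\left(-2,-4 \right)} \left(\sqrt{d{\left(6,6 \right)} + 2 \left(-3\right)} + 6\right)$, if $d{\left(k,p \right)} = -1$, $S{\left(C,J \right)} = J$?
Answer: $-24 - 4 i \sqrt{7} \approx -24.0 - 10.583 i$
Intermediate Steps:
$S{\left(-2,-4 \right)} \left(\sqrt{d{\left(6,6 \right)} + 2 \left(-3\right)} + 6\right) = - 4 \left(\sqrt{-1 + 2 \left(-3\right)} + 6\right) = - 4 \left(\sqrt{-1 - 6} + 6\right) = - 4 \left(\sqrt{-7} + 6\right) = - 4 \left(i \sqrt{7} + 6\right) = - 4 \left(6 + i \sqrt{7}\right) = -24 - 4 i \sqrt{7}$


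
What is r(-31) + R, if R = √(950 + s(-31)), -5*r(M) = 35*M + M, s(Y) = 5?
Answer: 1116/5 + √955 ≈ 254.10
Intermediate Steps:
r(M) = -36*M/5 (r(M) = -(35*M + M)/5 = -36*M/5)
R = √955 (R = √(950 + 5) = √955 ≈ 30.903)
r(-31) + R = -36/5*(-31) + √955 = 1116/5 + √955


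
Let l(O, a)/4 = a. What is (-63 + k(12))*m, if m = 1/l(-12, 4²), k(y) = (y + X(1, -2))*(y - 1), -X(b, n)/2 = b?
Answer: 47/64 ≈ 0.73438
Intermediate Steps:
X(b, n) = -2*b
l(O, a) = 4*a
k(y) = (-1 + y)*(-2 + y) (k(y) = (y - 2*1)*(y - 1) = (y - 2)*(-1 + y) = (-2 + y)*(-1 + y) = (-1 + y)*(-2 + y))
m = 1/64 (m = 1/(4*4²) = 1/(4*16) = 1/64 ≈ 0.015625)
(-63 + k(12))*m = (-63 + (2 + 12² - 3*12))*(1/64) = (-63 + (2 + 144 - 36))*(1/64) = (-63 + 110)*(1/64) = 47*(1/64) = 47/64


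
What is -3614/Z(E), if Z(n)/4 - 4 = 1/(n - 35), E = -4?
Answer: -70473/310 ≈ -227.33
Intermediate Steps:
Z(n) = 16 + 4/(-35 + n) (Z(n) = 16 + 4/(n - 35) = 16 + 4/(-35 + n))
-3614/Z(E) = -3614*(-35 - 4)/(4*(-139 + 4*(-4))) = -3614*(-39/(4*(-139 - 16))) = -3614/(4*(-1/39)*(-155)) = -3614/620/39 = -3614*39/620 = -70473/310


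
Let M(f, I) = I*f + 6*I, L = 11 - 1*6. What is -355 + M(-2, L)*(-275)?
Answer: -5855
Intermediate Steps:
L = 5 (L = 11 - 6 = 5)
M(f, I) = 6*I + I*f
-355 + M(-2, L)*(-275) = -355 + (5*(6 - 2))*(-275) = -355 + (5*4)*(-275) = -355 + 20*(-275) = -355 - 5500 = -5855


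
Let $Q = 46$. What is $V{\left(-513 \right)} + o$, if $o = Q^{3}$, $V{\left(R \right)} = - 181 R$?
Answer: $190189$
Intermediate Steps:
$o = 97336$ ($o = 46^{3} = 97336$)
$V{\left(-513 \right)} + o = \left(-181\right) \left(-513\right) + 97336 = 92853 + 97336 = 190189$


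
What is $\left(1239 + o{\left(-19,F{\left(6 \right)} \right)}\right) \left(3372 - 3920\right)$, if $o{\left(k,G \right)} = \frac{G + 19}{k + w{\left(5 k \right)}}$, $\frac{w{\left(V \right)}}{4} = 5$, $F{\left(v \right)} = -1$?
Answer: $-688836$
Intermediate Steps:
$w{\left(V \right)} = 20$ ($w{\left(V \right)} = 4 \cdot 5 = 20$)
$o{\left(k,G \right)} = \frac{19 + G}{20 + k}$ ($o{\left(k,G \right)} = \frac{G + 19}{k + 20} = \frac{19 + G}{20 + k}$)
$\left(1239 + o{\left(-19,F{\left(6 \right)} \right)}\right) \left(3372 - 3920\right) = \left(1239 + \frac{19 - 1}{20 - 19}\right) \left(3372 - 3920\right) = \left(1239 + 1^{-1} \cdot 18\right) \left(-548\right) = \left(1239 + 1 \cdot 18\right) \left(-548\right) = \left(1239 + 18\right) \left(-548\right) = 1257 \left(-548\right) = -688836$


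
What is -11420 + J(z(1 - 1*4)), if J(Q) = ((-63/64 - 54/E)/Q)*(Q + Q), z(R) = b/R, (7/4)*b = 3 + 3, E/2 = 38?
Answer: -6945421/608 ≈ -11423.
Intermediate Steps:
E = 76 (E = 2*38 = 76)
b = 24/7 (b = 4*(3 + 3)/7 = (4/7)*6 = 24/7 ≈ 3.4286)
z(R) = 24/(7*R)
J(Q) = -2061/608 (J(Q) = ((-63/64 - 54/76)/Q)*(Q + Q) = ((-63*1/64 - 54*1/76)/Q)*(2*Q) = ((-63/64 - 27/38)/Q)*(2*Q) = (-2061/(1216*Q))*(2*Q) = -2061/608)
-11420 + J(z(1 - 1*4)) = -11420 - 2061/608 = -6945421/608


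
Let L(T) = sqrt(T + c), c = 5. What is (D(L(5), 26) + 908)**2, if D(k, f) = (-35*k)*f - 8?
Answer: 9091000 - 1638000*sqrt(10) ≈ 3.9112e+6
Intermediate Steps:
L(T) = sqrt(5 + T) (L(T) = sqrt(T + 5) = sqrt(5 + T))
D(k, f) = -8 - 35*f*k (D(k, f) = -35*f*k - 8 = -8 - 35*f*k)
(D(L(5), 26) + 908)**2 = ((-8 - 35*26*sqrt(5 + 5)) + 908)**2 = ((-8 - 35*26*sqrt(10)) + 908)**2 = ((-8 - 910*sqrt(10)) + 908)**2 = (900 - 910*sqrt(10))**2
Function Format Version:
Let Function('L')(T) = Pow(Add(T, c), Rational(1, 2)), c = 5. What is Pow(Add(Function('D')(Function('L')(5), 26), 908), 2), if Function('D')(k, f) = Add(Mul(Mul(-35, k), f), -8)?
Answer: Add(9091000, Mul(-1638000, Pow(10, Rational(1, 2)))) ≈ 3.9112e+6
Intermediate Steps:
Function('L')(T) = Pow(Add(5, T), Rational(1, 2)) (Function('L')(T) = Pow(Add(T, 5), Rational(1, 2)) = Pow(Add(5, T), Rational(1, 2)))
Function('D')(k, f) = Add(-8, Mul(-35, f, k)) (Function('D')(k, f) = Add(Mul(-35, f, k), -8) = Add(-8, Mul(-35, f, k)))
Pow(Add(Function('D')(Function('L')(5), 26), 908), 2) = Pow(Add(Add(-8, Mul(-35, 26, Pow(Add(5, 5), Rational(1, 2)))), 908), 2) = Pow(Add(Add(-8, Mul(-35, 26, Pow(10, Rational(1, 2)))), 908), 2) = Pow(Add(Add(-8, Mul(-910, Pow(10, Rational(1, 2)))), 908), 2) = Pow(Add(900, Mul(-910, Pow(10, Rational(1, 2)))), 2)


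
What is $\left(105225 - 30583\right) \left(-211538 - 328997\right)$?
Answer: $-40346613470$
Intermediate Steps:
$\left(105225 - 30583\right) \left(-211538 - 328997\right) = 74642 \left(-540535\right) = -40346613470$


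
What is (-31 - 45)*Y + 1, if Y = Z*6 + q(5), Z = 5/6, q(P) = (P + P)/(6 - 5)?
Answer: -1139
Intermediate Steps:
q(P) = 2*P (q(P) = (2*P)/1 = (2*P)*1 = 2*P)
Z = ⅚ (Z = 5*(⅙) = ⅚ ≈ 0.83333)
Y = 15 (Y = (⅚)*6 + 2*5 = 5 + 10 = 15)
(-31 - 45)*Y + 1 = (-31 - 45)*15 + 1 = -76*15 + 1 = -1140 + 1 = -1139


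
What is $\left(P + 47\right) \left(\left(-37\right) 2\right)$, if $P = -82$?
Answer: $2590$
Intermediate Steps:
$\left(P + 47\right) \left(\left(-37\right) 2\right) = \left(-82 + 47\right) \left(\left(-37\right) 2\right) = \left(-35\right) \left(-74\right) = 2590$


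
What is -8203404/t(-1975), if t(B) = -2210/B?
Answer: -1620172290/221 ≈ -7.3311e+6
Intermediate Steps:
-8203404/t(-1975) = -8203404/((-2210/(-1975))) = -8203404/((-2210*(-1/1975))) = -8203404/442/395 = -8203404*395/442 = -1620172290/221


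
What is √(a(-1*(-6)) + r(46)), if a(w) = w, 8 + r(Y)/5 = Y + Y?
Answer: √426 ≈ 20.640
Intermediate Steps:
r(Y) = -40 + 10*Y (r(Y) = -40 + 5*(Y + Y) = -40 + 5*(2*Y) = -40 + 10*Y)
√(a(-1*(-6)) + r(46)) = √(-1*(-6) + (-40 + 10*46)) = √(6 + (-40 + 460)) = √(6 + 420) = √426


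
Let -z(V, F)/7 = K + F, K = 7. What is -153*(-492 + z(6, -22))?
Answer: 59211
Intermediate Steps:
z(V, F) = -49 - 7*F (z(V, F) = -7*(7 + F) = -49 - 7*F)
-153*(-492 + z(6, -22)) = -153*(-492 + (-49 - 7*(-22))) = -153*(-492 + (-49 + 154)) = -153*(-492 + 105) = -153*(-387) = 59211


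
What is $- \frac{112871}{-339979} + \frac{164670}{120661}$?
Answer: $\frac{69603469661}{41022206119} \approx 1.6967$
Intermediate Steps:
$- \frac{112871}{-339979} + \frac{164670}{120661} = \left(-112871\right) \left(- \frac{1}{339979}\right) + 164670 \cdot \frac{1}{120661} = \frac{112871}{339979} + \frac{164670}{120661} = \frac{69603469661}{41022206119}$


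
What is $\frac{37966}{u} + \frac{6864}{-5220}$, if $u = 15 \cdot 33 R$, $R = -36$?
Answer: $- \frac{178055}{51678} \approx -3.4455$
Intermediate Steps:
$u = -17820$ ($u = 15 \cdot 33 \left(-36\right) = 495 \left(-36\right) = -17820$)
$\frac{37966}{u} + \frac{6864}{-5220} = \frac{37966}{-17820} + \frac{6864}{-5220} = 37966 \left(- \frac{1}{17820}\right) + 6864 \left(- \frac{1}{5220}\right) = - \frac{18983}{8910} - \frac{572}{435} = - \frac{178055}{51678}$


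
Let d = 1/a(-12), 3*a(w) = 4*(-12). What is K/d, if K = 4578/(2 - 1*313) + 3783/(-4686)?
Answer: 60344056/242891 ≈ 248.44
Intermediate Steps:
a(w) = -16 (a(w) = (4*(-12))/3 = (⅓)*(-48) = -16)
d = -1/16 (d = 1/(-16) = -1/16 ≈ -0.062500)
K = -7543007/485782 (K = 4578/(2 - 313) + 3783*(-1/4686) = 4578/(-311) - 1261/1562 = 4578*(-1/311) - 1261/1562 = -4578/311 - 1261/1562 = -7543007/485782 ≈ -15.528)
K/d = -7543007/(485782*(-1/16)) = -7543007/485782*(-16) = 60344056/242891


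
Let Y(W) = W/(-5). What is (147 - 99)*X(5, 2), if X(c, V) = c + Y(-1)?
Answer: 1248/5 ≈ 249.60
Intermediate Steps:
Y(W) = -W/5 (Y(W) = W*(-⅕) = -W/5)
X(c, V) = ⅕ + c (X(c, V) = c - ⅕*(-1) = c + ⅕ = ⅕ + c)
(147 - 99)*X(5, 2) = (147 - 99)*(⅕ + 5) = 48*(26/5) = 1248/5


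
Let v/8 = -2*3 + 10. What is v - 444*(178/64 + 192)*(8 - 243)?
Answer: 162588061/8 ≈ 2.0324e+7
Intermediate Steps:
v = 32 (v = 8*(-2*3 + 10) = 8*(-6 + 10) = 8*4 = 32)
v - 444*(178/64 + 192)*(8 - 243) = 32 - 444*(178/64 + 192)*(8 - 243) = 32 - 444*(178*(1/64) + 192)*(-235) = 32 - 444*(89/32 + 192)*(-235) = 32 - 691863*(-235)/8 = 32 - 444*(-1464755/32) = 32 + 162587805/8 = 162588061/8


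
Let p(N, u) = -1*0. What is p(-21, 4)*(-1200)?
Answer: 0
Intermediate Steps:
p(N, u) = 0
p(-21, 4)*(-1200) = 0*(-1200) = 0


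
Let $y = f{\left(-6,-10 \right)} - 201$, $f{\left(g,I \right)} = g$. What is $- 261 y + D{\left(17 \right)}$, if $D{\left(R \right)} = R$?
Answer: $54044$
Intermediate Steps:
$y = -207$ ($y = -6 - 201 = -207$)
$- 261 y + D{\left(17 \right)} = \left(-261\right) \left(-207\right) + 17 = 54027 + 17 = 54044$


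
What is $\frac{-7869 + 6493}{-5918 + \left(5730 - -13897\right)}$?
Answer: $- \frac{1376}{13709} \approx -0.10037$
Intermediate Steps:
$\frac{-7869 + 6493}{-5918 + \left(5730 - -13897\right)} = - \frac{1376}{-5918 + \left(5730 + 13897\right)} = - \frac{1376}{-5918 + 19627} = - \frac{1376}{13709}$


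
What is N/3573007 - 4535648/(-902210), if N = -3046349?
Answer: 6728727761123/1611801322735 ≈ 4.1747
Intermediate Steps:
N/3573007 - 4535648/(-902210) = -3046349/3573007 - 4535648/(-902210) = -3046349*1/3573007 - 4535648*(-1/902210) = -3046349/3573007 + 2267824/451105 = 6728727761123/1611801322735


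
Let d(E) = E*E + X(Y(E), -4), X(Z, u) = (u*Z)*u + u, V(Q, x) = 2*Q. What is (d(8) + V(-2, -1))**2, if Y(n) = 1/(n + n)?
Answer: 3249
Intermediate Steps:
Y(n) = 1/(2*n)
X(Z, u) = u + Z*u**2 (X(Z, u) = (Z*u)*u + u = Z*u**2 + u = u + Z*u**2)
d(E) = -4 + E**2 + 8/E (d(E) = E*E - 4*(1 + (1/(2*E))*(-4)) = E**2 - 4*(1 - 2/E) = E**2 + (-4 + 8/E) = -4 + E**2 + 8/E)
(d(8) + V(-2, -1))**2 = ((-4 + 8**2 + 8/8) + 2*(-2))**2 = ((-4 + 64 + 8*(1/8)) - 4)**2 = ((-4 + 64 + 1) - 4)**2 = (61 - 4)**2 = 57**2 = 3249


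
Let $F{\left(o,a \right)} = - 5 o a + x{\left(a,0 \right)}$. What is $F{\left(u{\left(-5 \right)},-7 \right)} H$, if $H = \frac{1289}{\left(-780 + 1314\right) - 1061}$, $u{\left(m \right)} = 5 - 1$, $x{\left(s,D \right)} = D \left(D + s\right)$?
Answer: $- \frac{180460}{527} \approx -342.43$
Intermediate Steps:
$u{\left(m \right)} = 4$
$F{\left(o,a \right)} = - 5 a o$ ($F{\left(o,a \right)} = - 5 o a + 0 \left(0 + a\right) = - 5 a o + 0 a = - 5 a o + 0 = - 5 a o$)
$H = - \frac{1289}{527}$ ($H = \frac{1289}{534 - 1061} = \frac{1289}{-527} = 1289 \left(- \frac{1}{527}\right) = - \frac{1289}{527} \approx -2.4459$)
$F{\left(u{\left(-5 \right)},-7 \right)} H = \left(-5\right) \left(-7\right) 4 \left(- \frac{1289}{527}\right) = 140 \left(- \frac{1289}{527}\right) = - \frac{180460}{527}$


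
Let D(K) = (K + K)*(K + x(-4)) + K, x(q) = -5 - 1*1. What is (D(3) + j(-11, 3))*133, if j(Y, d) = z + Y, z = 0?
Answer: -3458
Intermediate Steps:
x(q) = -6 (x(q) = -5 - 1 = -6)
D(K) = K + 2*K*(-6 + K) (D(K) = (K + K)*(K - 6) + K = (2*K)*(-6 + K) + K = 2*K*(-6 + K) + K = K + 2*K*(-6 + K))
j(Y, d) = Y (j(Y, d) = 0 + Y = Y)
(D(3) + j(-11, 3))*133 = (3*(-11 + 2*3) - 11)*133 = (3*(-11 + 6) - 11)*133 = (3*(-5) - 11)*133 = (-15 - 11)*133 = -26*133 = -3458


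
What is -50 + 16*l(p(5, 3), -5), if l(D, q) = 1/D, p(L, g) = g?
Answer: -134/3 ≈ -44.667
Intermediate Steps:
-50 + 16*l(p(5, 3), -5) = -50 + 16/3 = -134/3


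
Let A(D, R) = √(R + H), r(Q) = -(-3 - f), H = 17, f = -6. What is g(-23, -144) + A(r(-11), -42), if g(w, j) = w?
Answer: -23 + 5*I ≈ -23.0 + 5.0*I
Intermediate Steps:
r(Q) = -3 (r(Q) = -(-3 - 1*(-6)) = -(-3 + 6) = -1*3 = -3)
A(D, R) = √(17 + R) (A(D, R) = √(R + 17) = √(17 + R))
g(-23, -144) + A(r(-11), -42) = -23 + √(17 - 42) = -23 + √(-25) = -23 + 5*I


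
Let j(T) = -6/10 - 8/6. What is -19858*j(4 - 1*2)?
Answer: 575882/15 ≈ 38392.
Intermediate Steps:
j(T) = -29/15 (j(T) = -6*⅒ - 8*⅙ = -⅗ - 4/3 = -29/15)
-19858*j(4 - 1*2) = -19858*(-29/15) = 575882/15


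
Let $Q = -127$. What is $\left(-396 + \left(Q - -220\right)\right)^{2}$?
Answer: $91809$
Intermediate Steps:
$\left(-396 + \left(Q - -220\right)\right)^{2} = \left(-396 - -93\right)^{2} = \left(-396 + \left(-127 + 220\right)\right)^{2} = \left(-396 + 93\right)^{2} = \left(-303\right)^{2} = 91809$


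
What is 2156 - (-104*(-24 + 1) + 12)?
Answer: -248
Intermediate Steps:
2156 - (-104*(-24 + 1) + 12) = 2156 - (-104*(-23) + 12) = 2156 - (2392 + 12) = 2156 - 1*2404 = 2156 - 2404 = -248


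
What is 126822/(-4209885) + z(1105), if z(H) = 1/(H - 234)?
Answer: -35417359/1222269945 ≈ -0.028977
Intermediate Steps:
z(H) = 1/(-234 + H)
126822/(-4209885) + z(1105) = 126822/(-4209885) + 1/(-234 + 1105) = 126822*(-1/4209885) + 1/871 = -42274/1403295 + 1/871 = -35417359/1222269945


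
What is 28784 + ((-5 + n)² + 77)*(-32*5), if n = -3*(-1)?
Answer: 15824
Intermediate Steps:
n = 3
28784 + ((-5 + n)² + 77)*(-32*5) = 28784 + ((-5 + 3)² + 77)*(-32*5) = 28784 + ((-2)² + 77)*(-160) = 28784 + (4 + 77)*(-160) = 28784 + 81*(-160) = 28784 - 12960 = 15824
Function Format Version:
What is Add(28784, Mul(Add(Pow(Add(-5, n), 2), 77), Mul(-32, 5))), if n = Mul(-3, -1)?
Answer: 15824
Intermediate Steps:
n = 3
Add(28784, Mul(Add(Pow(Add(-5, n), 2), 77), Mul(-32, 5))) = Add(28784, Mul(Add(Pow(Add(-5, 3), 2), 77), Mul(-32, 5))) = Add(28784, Mul(Add(Pow(-2, 2), 77), -160)) = Add(28784, Mul(Add(4, 77), -160)) = Add(28784, Mul(81, -160)) = Add(28784, -12960) = 15824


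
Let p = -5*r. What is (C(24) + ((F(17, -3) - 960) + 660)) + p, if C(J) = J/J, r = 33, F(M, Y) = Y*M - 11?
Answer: -526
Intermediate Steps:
F(M, Y) = -11 + M*Y (F(M, Y) = M*Y - 11 = -11 + M*Y)
C(J) = 1
p = -165 (p = -5*33 = -165)
(C(24) + ((F(17, -3) - 960) + 660)) + p = (1 + (((-11 + 17*(-3)) - 960) + 660)) - 165 = (1 + (((-11 - 51) - 960) + 660)) - 165 = (1 + ((-62 - 960) + 660)) - 165 = (1 + (-1022 + 660)) - 165 = (1 - 362) - 165 = -361 - 165 = -526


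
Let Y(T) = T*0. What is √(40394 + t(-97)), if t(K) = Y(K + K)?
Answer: √40394 ≈ 200.98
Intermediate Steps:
Y(T) = 0
t(K) = 0
√(40394 + t(-97)) = √(40394 + 0) = √40394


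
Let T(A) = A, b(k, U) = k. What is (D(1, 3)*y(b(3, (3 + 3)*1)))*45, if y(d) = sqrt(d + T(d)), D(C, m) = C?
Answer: 45*sqrt(6) ≈ 110.23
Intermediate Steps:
y(d) = sqrt(2)*sqrt(d) (y(d) = sqrt(d + d) = sqrt(2*d) = sqrt(2)*sqrt(d))
(D(1, 3)*y(b(3, (3 + 3)*1)))*45 = (1*(sqrt(2)*sqrt(3)))*45 = (1*sqrt(6))*45 = sqrt(6)*45 = 45*sqrt(6)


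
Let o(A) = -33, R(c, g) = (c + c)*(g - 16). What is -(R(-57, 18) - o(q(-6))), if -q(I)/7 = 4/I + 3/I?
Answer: 195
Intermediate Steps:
R(c, g) = 2*c*(-16 + g) (R(c, g) = (2*c)*(-16 + g) = 2*c*(-16 + g))
q(I) = -49/I (q(I) = -7*(4/I + 3/I) = -49/I)
-(R(-57, 18) - o(q(-6))) = -(2*(-57)*(-16 + 18) - 1*(-33)) = -(2*(-57)*2 + 33) = -(-228 + 33) = -1*(-195) = 195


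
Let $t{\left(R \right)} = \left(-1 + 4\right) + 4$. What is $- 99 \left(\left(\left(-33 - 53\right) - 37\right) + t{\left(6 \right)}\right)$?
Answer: $11484$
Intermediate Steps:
$t{\left(R \right)} = 7$ ($t{\left(R \right)} = 3 + 4 = 7$)
$- 99 \left(\left(\left(-33 - 53\right) - 37\right) + t{\left(6 \right)}\right) = - 99 \left(\left(\left(-33 - 53\right) - 37\right) + 7\right) = - 99 \left(\left(-86 - 37\right) + 7\right) = - 99 \left(-123 + 7\right) = \left(-99\right) \left(-116\right) = 11484$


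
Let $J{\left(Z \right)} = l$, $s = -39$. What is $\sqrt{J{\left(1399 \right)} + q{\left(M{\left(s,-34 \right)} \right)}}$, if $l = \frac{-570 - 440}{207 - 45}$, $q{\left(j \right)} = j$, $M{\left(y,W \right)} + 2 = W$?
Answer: $\frac{i \sqrt{3421}}{9} \approx 6.4988 i$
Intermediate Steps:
$M{\left(y,W \right)} = -2 + W$
$l = - \frac{505}{81}$ ($l = - \frac{1010}{162} = \left(-1010\right) \frac{1}{162} = - \frac{505}{81} \approx -6.2346$)
$J{\left(Z \right)} = - \frac{505}{81}$
$\sqrt{J{\left(1399 \right)} + q{\left(M{\left(s,-34 \right)} \right)}} = \sqrt{- \frac{505}{81} - 36} = \sqrt{- \frac{3421}{81}} = \frac{i \sqrt{3421}}{9}$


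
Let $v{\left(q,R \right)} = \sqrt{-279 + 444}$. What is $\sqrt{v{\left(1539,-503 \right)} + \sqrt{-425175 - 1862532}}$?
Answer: $\sqrt{\sqrt{165} + i \sqrt{2287707}} \approx 27.617 + 27.384 i$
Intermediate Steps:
$v{\left(q,R \right)} = \sqrt{165}$
$\sqrt{v{\left(1539,-503 \right)} + \sqrt{-425175 - 1862532}} = \sqrt{\sqrt{165} + \sqrt{-425175 - 1862532}} = \sqrt{\sqrt{165} + \sqrt{-2287707}} = \sqrt{\sqrt{165} + i \sqrt{2287707}}$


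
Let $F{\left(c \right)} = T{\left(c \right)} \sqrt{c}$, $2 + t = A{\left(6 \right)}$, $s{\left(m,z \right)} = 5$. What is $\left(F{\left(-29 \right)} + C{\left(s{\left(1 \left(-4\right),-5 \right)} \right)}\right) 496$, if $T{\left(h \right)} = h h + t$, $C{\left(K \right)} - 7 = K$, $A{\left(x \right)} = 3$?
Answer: $5952 + 417632 i \sqrt{29} \approx 5952.0 + 2.249 \cdot 10^{6} i$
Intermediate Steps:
$t = 1$ ($t = -2 + 3 = 1$)
$C{\left(K \right)} = 7 + K$
$T{\left(h \right)} = 1 + h^{2}$ ($T{\left(h \right)} = h h + 1 = h^{2} + 1 = 1 + h^{2}$)
$F{\left(c \right)} = \sqrt{c} \left(1 + c^{2}\right)$ ($F{\left(c \right)} = \left(1 + c^{2}\right) \sqrt{c} = \sqrt{c} \left(1 + c^{2}\right)$)
$\left(F{\left(-29 \right)} + C{\left(s{\left(1 \left(-4\right),-5 \right)} \right)}\right) 496 = \left(\sqrt{-29} \left(1 + \left(-29\right)^{2}\right) + \left(7 + 5\right)\right) 496 = \left(i \sqrt{29} \left(1 + 841\right) + 12\right) 496 = \left(i \sqrt{29} \cdot 842 + 12\right) 496 = \left(842 i \sqrt{29} + 12\right) 496 = \left(12 + 842 i \sqrt{29}\right) 496 = 5952 + 417632 i \sqrt{29}$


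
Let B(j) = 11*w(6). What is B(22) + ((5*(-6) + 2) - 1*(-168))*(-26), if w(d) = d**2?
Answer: -3244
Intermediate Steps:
B(j) = 396 (B(j) = 11*6**2 = 11*36 = 396)
B(22) + ((5*(-6) + 2) - 1*(-168))*(-26) = 396 + ((5*(-6) + 2) - 1*(-168))*(-26) = 396 + ((-30 + 2) + 168)*(-26) = 396 + (-28 + 168)*(-26) = 396 + 140*(-26) = 396 - 3640 = -3244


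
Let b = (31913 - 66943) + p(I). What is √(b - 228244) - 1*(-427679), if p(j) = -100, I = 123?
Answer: 427679 + I*√263374 ≈ 4.2768e+5 + 513.2*I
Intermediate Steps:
b = -35130 (b = (31913 - 66943) - 100 = -35030 - 100 = -35130)
√(b - 228244) - 1*(-427679) = √(-35130 - 228244) - 1*(-427679) = √(-263374) + 427679 = I*√263374 + 427679 = 427679 + I*√263374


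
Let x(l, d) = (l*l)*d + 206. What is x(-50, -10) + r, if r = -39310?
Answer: -64104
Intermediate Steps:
x(l, d) = 206 + d*l² (x(l, d) = l²*d + 206 = d*l² + 206 = 206 + d*l²)
x(-50, -10) + r = (206 - 10*(-50)²) - 39310 = (206 - 10*2500) - 39310 = (206 - 25000) - 39310 = -24794 - 39310 = -64104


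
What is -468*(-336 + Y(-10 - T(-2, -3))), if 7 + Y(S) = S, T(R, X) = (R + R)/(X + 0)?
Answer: 165828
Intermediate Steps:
T(R, X) = 2*R/X (T(R, X) = (2*R)/X = 2*R/X)
Y(S) = -7 + S
-468*(-336 + Y(-10 - T(-2, -3))) = -468*(-336 + (-7 + (-10 - 2*(-2)/(-3)))) = -468*(-336 + (-7 + (-10 - 2*(-2)*(-1)/3))) = -468*(-336 + (-7 + (-10 - 1*4/3))) = -468*(-336 + (-7 + (-10 - 4/3))) = -468*(-336 + (-7 - 34/3)) = -468*(-336 - 55/3) = -468*(-1063/3) = 165828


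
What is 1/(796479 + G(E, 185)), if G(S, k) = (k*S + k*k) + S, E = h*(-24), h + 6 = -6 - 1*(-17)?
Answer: 1/808384 ≈ 1.2370e-6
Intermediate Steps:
h = 5 (h = -6 + (-6 - 1*(-17)) = -6 + (-6 + 17) = -6 + 11 = 5)
E = -120 (E = 5*(-24) = -120)
G(S, k) = S + k² + S*k (G(S, k) = (S*k + k²) + S = (k² + S*k) + S = S + k² + S*k)
1/(796479 + G(E, 185)) = 1/(796479 + (-120 + 185² - 120*185)) = 1/(796479 + (-120 + 34225 - 22200)) = 1/(796479 + 11905) = 1/808384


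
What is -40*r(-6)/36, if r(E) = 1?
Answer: -10/9 ≈ -1.1111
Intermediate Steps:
-40*r(-6)/36 = -40*1/36 = -10/9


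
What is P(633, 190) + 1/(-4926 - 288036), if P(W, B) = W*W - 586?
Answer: 117214975085/292962 ≈ 4.0010e+5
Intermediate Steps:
P(W, B) = -586 + W**2 (P(W, B) = W**2 - 586 = -586 + W**2)
P(633, 190) + 1/(-4926 - 288036) = (-586 + 633**2) + 1/(-4926 - 288036) = (-586 + 400689) + 1/(-292962) = 400103 - 1/292962 = 117214975085/292962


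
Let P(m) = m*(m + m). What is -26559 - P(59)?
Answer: -33521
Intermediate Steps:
P(m) = 2*m² (P(m) = m*(2*m) = 2*m²)
-26559 - P(59) = -26559 - 2*59² = -26559 - 2*3481 = -26559 - 1*6962 = -26559 - 6962 = -33521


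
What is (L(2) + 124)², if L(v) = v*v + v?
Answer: 16900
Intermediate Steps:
L(v) = v + v² (L(v) = v² + v = v + v²)
(L(2) + 124)² = (2*(1 + 2) + 124)² = (2*3 + 124)² = (6 + 124)² = 130² = 16900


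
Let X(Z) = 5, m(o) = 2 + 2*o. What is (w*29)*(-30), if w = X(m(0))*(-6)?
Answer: 26100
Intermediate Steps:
w = -30 (w = 5*(-6) = -30)
(w*29)*(-30) = -30*29*(-30) = -870*(-30) = 26100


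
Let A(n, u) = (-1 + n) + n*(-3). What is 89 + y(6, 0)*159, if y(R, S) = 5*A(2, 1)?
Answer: -3886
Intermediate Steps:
A(n, u) = -1 - 2*n (A(n, u) = (-1 + n) - 3*n = -1 - 2*n)
y(R, S) = -25 (y(R, S) = 5*(-1 - 2*2) = 5*(-1 - 4) = 5*(-5) = -25)
89 + y(6, 0)*159 = 89 - 25*159 = 89 - 3975 = -3886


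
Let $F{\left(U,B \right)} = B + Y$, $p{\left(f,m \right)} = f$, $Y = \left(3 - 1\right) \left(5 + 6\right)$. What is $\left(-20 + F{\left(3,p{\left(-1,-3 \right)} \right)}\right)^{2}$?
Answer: $1$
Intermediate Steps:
$Y = 22$ ($Y = 2 \cdot 11 = 22$)
$F{\left(U,B \right)} = 22 + B$ ($F{\left(U,B \right)} = B + 22 = 22 + B$)
$\left(-20 + F{\left(3,p{\left(-1,-3 \right)} \right)}\right)^{2} = \left(-20 + \left(22 - 1\right)\right)^{2} = \left(-20 + 21\right)^{2} = 1^{2} = 1$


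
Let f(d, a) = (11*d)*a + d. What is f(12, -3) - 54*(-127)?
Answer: 6474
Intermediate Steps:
f(d, a) = d + 11*a*d (f(d, a) = 11*a*d + d = d + 11*a*d)
f(12, -3) - 54*(-127) = 12*(1 + 11*(-3)) - 54*(-127) = 12*(1 - 33) + 6858 = 12*(-32) + 6858 = -384 + 6858 = 6474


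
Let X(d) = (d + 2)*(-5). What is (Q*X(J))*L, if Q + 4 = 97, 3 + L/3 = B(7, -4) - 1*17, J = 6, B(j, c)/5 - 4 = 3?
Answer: -167400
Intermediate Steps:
B(j, c) = 35 (B(j, c) = 20 + 5*3 = 20 + 15 = 35)
X(d) = -10 - 5*d (X(d) = (2 + d)*(-5) = -10 - 5*d)
L = 45 (L = -9 + 3*(35 - 1*17) = -9 + 3*(35 - 17) = -9 + 3*18 = -9 + 54 = 45)
Q = 93 (Q = -4 + 97 = 93)
(Q*X(J))*L = (93*(-10 - 5*6))*45 = (93*(-10 - 30))*45 = (93*(-40))*45 = -3720*45 = -167400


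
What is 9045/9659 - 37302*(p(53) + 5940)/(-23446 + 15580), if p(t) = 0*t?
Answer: 118902958605/4220983 ≈ 28170.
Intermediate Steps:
p(t) = 0
9045/9659 - 37302*(p(53) + 5940)/(-23446 + 15580) = 9045/9659 - 37302*(0 + 5940)/(-23446 + 15580) = 9045*(1/9659) - 37302/((-7866/5940)) = 9045/9659 - 37302/((-7866*1/5940)) = 9045/9659 - 37302/(-437/330) = 9045/9659 - 37302*(-330/437) = 9045/9659 + 12309660/437 = 118902958605/4220983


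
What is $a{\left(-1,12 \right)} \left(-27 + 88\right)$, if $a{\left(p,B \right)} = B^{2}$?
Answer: $8784$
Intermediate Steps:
$a{\left(-1,12 \right)} \left(-27 + 88\right) = 12^{2} \left(-27 + 88\right) = 144 \cdot 61 = 8784$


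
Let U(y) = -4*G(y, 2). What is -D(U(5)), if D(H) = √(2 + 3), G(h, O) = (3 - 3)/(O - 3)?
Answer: -√5 ≈ -2.2361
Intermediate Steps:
G(h, O) = 0 (G(h, O) = 0/(-3 + O) = 0)
U(y) = 0 (U(y) = -4*0 = 0)
D(H) = √5
-D(U(5)) = -√5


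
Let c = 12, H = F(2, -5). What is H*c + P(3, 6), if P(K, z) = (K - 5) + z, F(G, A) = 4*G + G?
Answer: 124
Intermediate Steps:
F(G, A) = 5*G
H = 10 (H = 5*2 = 10)
P(K, z) = -5 + K + z (P(K, z) = (-5 + K) + z = -5 + K + z)
H*c + P(3, 6) = 10*12 + (-5 + 3 + 6) = 120 + 4 = 124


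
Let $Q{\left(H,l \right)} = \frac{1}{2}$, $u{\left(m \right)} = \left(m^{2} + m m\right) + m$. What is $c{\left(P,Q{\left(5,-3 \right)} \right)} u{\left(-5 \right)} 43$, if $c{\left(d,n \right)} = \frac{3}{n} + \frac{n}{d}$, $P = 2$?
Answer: $\frac{48375}{4} \approx 12094.0$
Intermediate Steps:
$u{\left(m \right)} = m + 2 m^{2}$ ($u{\left(m \right)} = \left(m^{2} + m^{2}\right) + m = 2 m^{2} + m = m + 2 m^{2}$)
$Q{\left(H,l \right)} = \frac{1}{2}$
$c{\left(P,Q{\left(5,-3 \right)} \right)} u{\left(-5 \right)} 43 = \left(3 \frac{1}{\frac{1}{2}} + \frac{1}{2 \cdot 2}\right) \left(- 5 \left(1 + 2 \left(-5\right)\right)\right) 43 = \left(3 \cdot 2 + \frac{1}{2} \cdot \frac{1}{2}\right) \left(- 5 \left(1 - 10\right)\right) 43 = \left(6 + \frac{1}{4}\right) \left(\left(-5\right) \left(-9\right)\right) 43 = \frac{25}{4} \cdot 45 \cdot 43 = \frac{1125}{4} \cdot 43 = \frac{48375}{4}$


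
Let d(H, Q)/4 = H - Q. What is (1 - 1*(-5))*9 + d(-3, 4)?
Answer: 26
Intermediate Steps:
d(H, Q) = -4*Q + 4*H (d(H, Q) = 4*(H - Q) = -4*Q + 4*H)
(1 - 1*(-5))*9 + d(-3, 4) = (1 - 1*(-5))*9 + (-4*4 + 4*(-3)) = (1 + 5)*9 + (-16 - 12) = 6*9 - 28 = 54 - 28 = 26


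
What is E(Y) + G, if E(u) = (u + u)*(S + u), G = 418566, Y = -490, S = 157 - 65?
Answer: 808606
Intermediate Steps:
S = 92
E(u) = 2*u*(92 + u) (E(u) = (u + u)*(92 + u) = (2*u)*(92 + u) = 2*u*(92 + u))
E(Y) + G = 2*(-490)*(92 - 490) + 418566 = 2*(-490)*(-398) + 418566 = 390040 + 418566 = 808606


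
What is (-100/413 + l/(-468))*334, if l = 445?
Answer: -38507695/96642 ≈ -398.46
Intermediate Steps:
(-100/413 + l/(-468))*334 = (-100/413 + 445/(-468))*334 = (-100*1/413 + 445*(-1/468))*334 = (-100/413 - 445/468)*334 = -230585/193284*334 = -38507695/96642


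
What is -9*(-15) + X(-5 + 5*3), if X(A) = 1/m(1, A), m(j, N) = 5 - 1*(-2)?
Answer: 946/7 ≈ 135.14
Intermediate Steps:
m(j, N) = 7 (m(j, N) = 5 + 2 = 7)
X(A) = ⅐ (X(A) = 1/7 = ⅐)
-9*(-15) + X(-5 + 5*3) = -9*(-15) + ⅐ = 135 + ⅐ = 946/7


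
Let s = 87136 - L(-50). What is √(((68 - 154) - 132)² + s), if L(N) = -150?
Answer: √134810 ≈ 367.17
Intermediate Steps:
s = 87286 (s = 87136 - 1*(-150) = 87136 + 150 = 87286)
√(((68 - 154) - 132)² + s) = √(((68 - 154) - 132)² + 87286) = √((-86 - 132)² + 87286) = √((-218)² + 87286) = √(47524 + 87286) = √134810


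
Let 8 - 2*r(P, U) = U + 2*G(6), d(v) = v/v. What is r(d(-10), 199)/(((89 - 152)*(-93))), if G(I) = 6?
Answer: -29/1674 ≈ -0.017324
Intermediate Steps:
d(v) = 1
r(P, U) = -2 - U/2 (r(P, U) = 4 - (U + 2*6)/2 = 4 - (U + 12)/2 = 4 - (12 + U)/2 = 4 + (-6 - U/2) = -2 - U/2)
r(d(-10), 199)/(((89 - 152)*(-93))) = (-2 - 1/2*199)/(((89 - 152)*(-93))) = (-2 - 199/2)/((-63*(-93))) = -203/2/5859 = -203/2*1/5859 = -29/1674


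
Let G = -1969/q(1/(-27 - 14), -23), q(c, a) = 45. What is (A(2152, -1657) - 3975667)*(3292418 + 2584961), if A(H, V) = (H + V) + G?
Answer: -1051373232097711/45 ≈ -2.3364e+13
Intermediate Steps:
G = -1969/45 ≈ -43.756
A(H, V) = -1969/45 + H + V (A(H, V) = (H + V) - 1969/45 = -1969/45 + H + V)
(A(2152, -1657) - 3975667)*(3292418 + 2584961) = ((-1969/45 + 2152 - 1657) - 3975667)*(3292418 + 2584961) = (20306/45 - 3975667)*5877379 = -178884709/45*5877379 = -1051373232097711/45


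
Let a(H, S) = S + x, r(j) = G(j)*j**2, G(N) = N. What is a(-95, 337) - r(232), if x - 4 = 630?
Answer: -12486197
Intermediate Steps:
x = 634 (x = 4 + 630 = 634)
r(j) = j**3 (r(j) = j*j**2 = j**3)
a(H, S) = 634 + S (a(H, S) = S + 634 = 634 + S)
a(-95, 337) - r(232) = (634 + 337) - 1*232**3 = 971 - 1*12487168 = 971 - 12487168 = -12486197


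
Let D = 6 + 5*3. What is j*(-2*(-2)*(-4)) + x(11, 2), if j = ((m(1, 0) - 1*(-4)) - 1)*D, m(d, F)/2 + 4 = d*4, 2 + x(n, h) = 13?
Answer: -997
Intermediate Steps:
x(n, h) = 11 (x(n, h) = -2 + 13 = 11)
m(d, F) = -8 + 8*d (m(d, F) = -8 + 2*(d*4) = -8 + 2*(4*d) = -8 + 8*d)
D = 21 (D = 6 + 15 = 21)
j = 63 (j = (((-8 + 8*1) - 1*(-4)) - 1)*21 = (((-8 + 8) + 4) - 1)*21 = ((0 + 4) - 1)*21 = (4 - 1)*21 = 3*21 = 63)
j*(-2*(-2)*(-4)) + x(11, 2) = 63*(-2*(-2)*(-4)) + 11 = 63*(4*(-4)) + 11 = 63*(-16) + 11 = -1008 + 11 = -997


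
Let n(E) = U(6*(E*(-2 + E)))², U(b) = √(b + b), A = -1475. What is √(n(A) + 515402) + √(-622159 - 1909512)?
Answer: √26658302 + I*√2531671 ≈ 5163.2 + 1591.1*I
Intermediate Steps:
U(b) = √2*√b (U(b) = √(2*b) = √2*√b)
n(E) = 12*E*(-2 + E) (n(E) = (√2*√(6*(E*(-2 + E))))² = (√2*√(6*E*(-2 + E)))² = (√2*(√6*√(E*(-2 + E))))² = (2*√3*√(E*(-2 + E)))² = 12*E*(-2 + E))
√(n(A) + 515402) + √(-622159 - 1909512) = √(12*(-1475)*(-2 - 1475) + 515402) + √(-622159 - 1909512) = √(12*(-1475)*(-1477) + 515402) + √(-2531671) = √(26142900 + 515402) + I*√2531671 = √26658302 + I*√2531671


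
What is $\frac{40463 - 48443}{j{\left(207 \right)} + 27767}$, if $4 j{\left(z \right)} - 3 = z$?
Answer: $- \frac{15960}{55639} \approx -0.28685$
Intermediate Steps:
$j{\left(z \right)} = \frac{3}{4} + \frac{z}{4}$
$\frac{40463 - 48443}{j{\left(207 \right)} + 27767} = \frac{40463 - 48443}{\left(\frac{3}{4} + \frac{1}{4} \cdot 207\right) + 27767} = - \frac{7980}{\left(\frac{3}{4} + \frac{207}{4}\right) + 27767} = - \frac{7980}{\frac{105}{2} + 27767} = - \frac{7980}{\frac{55639}{2}} = \left(-7980\right) \frac{2}{55639} = - \frac{15960}{55639}$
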